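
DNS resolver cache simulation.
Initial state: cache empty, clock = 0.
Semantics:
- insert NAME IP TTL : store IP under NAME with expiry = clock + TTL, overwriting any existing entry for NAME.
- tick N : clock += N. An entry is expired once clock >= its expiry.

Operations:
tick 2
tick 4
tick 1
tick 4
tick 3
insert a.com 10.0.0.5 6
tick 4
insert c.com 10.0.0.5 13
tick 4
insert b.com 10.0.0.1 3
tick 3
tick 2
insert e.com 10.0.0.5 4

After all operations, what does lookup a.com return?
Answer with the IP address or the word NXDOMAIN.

Op 1: tick 2 -> clock=2.
Op 2: tick 4 -> clock=6.
Op 3: tick 1 -> clock=7.
Op 4: tick 4 -> clock=11.
Op 5: tick 3 -> clock=14.
Op 6: insert a.com -> 10.0.0.5 (expiry=14+6=20). clock=14
Op 7: tick 4 -> clock=18.
Op 8: insert c.com -> 10.0.0.5 (expiry=18+13=31). clock=18
Op 9: tick 4 -> clock=22. purged={a.com}
Op 10: insert b.com -> 10.0.0.1 (expiry=22+3=25). clock=22
Op 11: tick 3 -> clock=25. purged={b.com}
Op 12: tick 2 -> clock=27.
Op 13: insert e.com -> 10.0.0.5 (expiry=27+4=31). clock=27
lookup a.com: not in cache (expired or never inserted)

Answer: NXDOMAIN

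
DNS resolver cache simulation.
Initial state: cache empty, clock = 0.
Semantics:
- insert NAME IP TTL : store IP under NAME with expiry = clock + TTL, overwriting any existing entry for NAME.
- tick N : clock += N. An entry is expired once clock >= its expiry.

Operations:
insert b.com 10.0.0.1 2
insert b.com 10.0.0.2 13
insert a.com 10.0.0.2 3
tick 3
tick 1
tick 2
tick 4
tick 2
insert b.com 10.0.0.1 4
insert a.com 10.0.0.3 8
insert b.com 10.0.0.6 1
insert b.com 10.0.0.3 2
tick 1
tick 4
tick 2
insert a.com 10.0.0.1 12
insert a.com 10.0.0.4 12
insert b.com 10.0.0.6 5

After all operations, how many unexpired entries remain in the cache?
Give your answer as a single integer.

Op 1: insert b.com -> 10.0.0.1 (expiry=0+2=2). clock=0
Op 2: insert b.com -> 10.0.0.2 (expiry=0+13=13). clock=0
Op 3: insert a.com -> 10.0.0.2 (expiry=0+3=3). clock=0
Op 4: tick 3 -> clock=3. purged={a.com}
Op 5: tick 1 -> clock=4.
Op 6: tick 2 -> clock=6.
Op 7: tick 4 -> clock=10.
Op 8: tick 2 -> clock=12.
Op 9: insert b.com -> 10.0.0.1 (expiry=12+4=16). clock=12
Op 10: insert a.com -> 10.0.0.3 (expiry=12+8=20). clock=12
Op 11: insert b.com -> 10.0.0.6 (expiry=12+1=13). clock=12
Op 12: insert b.com -> 10.0.0.3 (expiry=12+2=14). clock=12
Op 13: tick 1 -> clock=13.
Op 14: tick 4 -> clock=17. purged={b.com}
Op 15: tick 2 -> clock=19.
Op 16: insert a.com -> 10.0.0.1 (expiry=19+12=31). clock=19
Op 17: insert a.com -> 10.0.0.4 (expiry=19+12=31). clock=19
Op 18: insert b.com -> 10.0.0.6 (expiry=19+5=24). clock=19
Final cache (unexpired): {a.com,b.com} -> size=2

Answer: 2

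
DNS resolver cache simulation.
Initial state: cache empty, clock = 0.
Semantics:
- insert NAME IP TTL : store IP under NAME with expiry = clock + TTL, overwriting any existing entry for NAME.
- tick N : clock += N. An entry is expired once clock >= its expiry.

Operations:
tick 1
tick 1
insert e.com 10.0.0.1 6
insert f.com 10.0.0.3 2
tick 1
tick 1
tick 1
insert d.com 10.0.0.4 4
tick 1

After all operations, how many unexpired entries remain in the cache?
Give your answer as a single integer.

Answer: 2

Derivation:
Op 1: tick 1 -> clock=1.
Op 2: tick 1 -> clock=2.
Op 3: insert e.com -> 10.0.0.1 (expiry=2+6=8). clock=2
Op 4: insert f.com -> 10.0.0.3 (expiry=2+2=4). clock=2
Op 5: tick 1 -> clock=3.
Op 6: tick 1 -> clock=4. purged={f.com}
Op 7: tick 1 -> clock=5.
Op 8: insert d.com -> 10.0.0.4 (expiry=5+4=9). clock=5
Op 9: tick 1 -> clock=6.
Final cache (unexpired): {d.com,e.com} -> size=2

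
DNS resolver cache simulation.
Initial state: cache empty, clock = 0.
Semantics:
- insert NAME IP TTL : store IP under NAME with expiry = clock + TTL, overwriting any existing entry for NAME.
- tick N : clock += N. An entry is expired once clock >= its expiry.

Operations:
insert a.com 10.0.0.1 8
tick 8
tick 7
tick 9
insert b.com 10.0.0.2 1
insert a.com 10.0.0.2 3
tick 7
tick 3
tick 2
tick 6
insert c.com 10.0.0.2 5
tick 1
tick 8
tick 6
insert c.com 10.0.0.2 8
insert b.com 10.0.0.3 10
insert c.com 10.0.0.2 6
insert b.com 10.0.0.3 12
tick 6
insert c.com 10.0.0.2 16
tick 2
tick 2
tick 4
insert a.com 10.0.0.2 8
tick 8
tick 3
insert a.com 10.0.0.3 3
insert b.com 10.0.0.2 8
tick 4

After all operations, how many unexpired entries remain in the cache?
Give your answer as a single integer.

Answer: 1

Derivation:
Op 1: insert a.com -> 10.0.0.1 (expiry=0+8=8). clock=0
Op 2: tick 8 -> clock=8. purged={a.com}
Op 3: tick 7 -> clock=15.
Op 4: tick 9 -> clock=24.
Op 5: insert b.com -> 10.0.0.2 (expiry=24+1=25). clock=24
Op 6: insert a.com -> 10.0.0.2 (expiry=24+3=27). clock=24
Op 7: tick 7 -> clock=31. purged={a.com,b.com}
Op 8: tick 3 -> clock=34.
Op 9: tick 2 -> clock=36.
Op 10: tick 6 -> clock=42.
Op 11: insert c.com -> 10.0.0.2 (expiry=42+5=47). clock=42
Op 12: tick 1 -> clock=43.
Op 13: tick 8 -> clock=51. purged={c.com}
Op 14: tick 6 -> clock=57.
Op 15: insert c.com -> 10.0.0.2 (expiry=57+8=65). clock=57
Op 16: insert b.com -> 10.0.0.3 (expiry=57+10=67). clock=57
Op 17: insert c.com -> 10.0.0.2 (expiry=57+6=63). clock=57
Op 18: insert b.com -> 10.0.0.3 (expiry=57+12=69). clock=57
Op 19: tick 6 -> clock=63. purged={c.com}
Op 20: insert c.com -> 10.0.0.2 (expiry=63+16=79). clock=63
Op 21: tick 2 -> clock=65.
Op 22: tick 2 -> clock=67.
Op 23: tick 4 -> clock=71. purged={b.com}
Op 24: insert a.com -> 10.0.0.2 (expiry=71+8=79). clock=71
Op 25: tick 8 -> clock=79. purged={a.com,c.com}
Op 26: tick 3 -> clock=82.
Op 27: insert a.com -> 10.0.0.3 (expiry=82+3=85). clock=82
Op 28: insert b.com -> 10.0.0.2 (expiry=82+8=90). clock=82
Op 29: tick 4 -> clock=86. purged={a.com}
Final cache (unexpired): {b.com} -> size=1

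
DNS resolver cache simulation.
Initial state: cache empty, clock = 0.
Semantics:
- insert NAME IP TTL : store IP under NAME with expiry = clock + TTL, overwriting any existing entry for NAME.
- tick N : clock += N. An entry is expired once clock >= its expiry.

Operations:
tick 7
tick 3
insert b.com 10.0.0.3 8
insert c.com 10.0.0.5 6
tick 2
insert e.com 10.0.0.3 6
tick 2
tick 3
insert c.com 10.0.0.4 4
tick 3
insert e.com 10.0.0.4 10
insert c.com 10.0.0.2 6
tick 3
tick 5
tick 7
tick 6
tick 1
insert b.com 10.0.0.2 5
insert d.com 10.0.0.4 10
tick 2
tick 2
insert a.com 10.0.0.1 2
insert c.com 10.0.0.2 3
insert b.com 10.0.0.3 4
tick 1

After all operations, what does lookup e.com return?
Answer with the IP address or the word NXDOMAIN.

Op 1: tick 7 -> clock=7.
Op 2: tick 3 -> clock=10.
Op 3: insert b.com -> 10.0.0.3 (expiry=10+8=18). clock=10
Op 4: insert c.com -> 10.0.0.5 (expiry=10+6=16). clock=10
Op 5: tick 2 -> clock=12.
Op 6: insert e.com -> 10.0.0.3 (expiry=12+6=18). clock=12
Op 7: tick 2 -> clock=14.
Op 8: tick 3 -> clock=17. purged={c.com}
Op 9: insert c.com -> 10.0.0.4 (expiry=17+4=21). clock=17
Op 10: tick 3 -> clock=20. purged={b.com,e.com}
Op 11: insert e.com -> 10.0.0.4 (expiry=20+10=30). clock=20
Op 12: insert c.com -> 10.0.0.2 (expiry=20+6=26). clock=20
Op 13: tick 3 -> clock=23.
Op 14: tick 5 -> clock=28. purged={c.com}
Op 15: tick 7 -> clock=35. purged={e.com}
Op 16: tick 6 -> clock=41.
Op 17: tick 1 -> clock=42.
Op 18: insert b.com -> 10.0.0.2 (expiry=42+5=47). clock=42
Op 19: insert d.com -> 10.0.0.4 (expiry=42+10=52). clock=42
Op 20: tick 2 -> clock=44.
Op 21: tick 2 -> clock=46.
Op 22: insert a.com -> 10.0.0.1 (expiry=46+2=48). clock=46
Op 23: insert c.com -> 10.0.0.2 (expiry=46+3=49). clock=46
Op 24: insert b.com -> 10.0.0.3 (expiry=46+4=50). clock=46
Op 25: tick 1 -> clock=47.
lookup e.com: not in cache (expired or never inserted)

Answer: NXDOMAIN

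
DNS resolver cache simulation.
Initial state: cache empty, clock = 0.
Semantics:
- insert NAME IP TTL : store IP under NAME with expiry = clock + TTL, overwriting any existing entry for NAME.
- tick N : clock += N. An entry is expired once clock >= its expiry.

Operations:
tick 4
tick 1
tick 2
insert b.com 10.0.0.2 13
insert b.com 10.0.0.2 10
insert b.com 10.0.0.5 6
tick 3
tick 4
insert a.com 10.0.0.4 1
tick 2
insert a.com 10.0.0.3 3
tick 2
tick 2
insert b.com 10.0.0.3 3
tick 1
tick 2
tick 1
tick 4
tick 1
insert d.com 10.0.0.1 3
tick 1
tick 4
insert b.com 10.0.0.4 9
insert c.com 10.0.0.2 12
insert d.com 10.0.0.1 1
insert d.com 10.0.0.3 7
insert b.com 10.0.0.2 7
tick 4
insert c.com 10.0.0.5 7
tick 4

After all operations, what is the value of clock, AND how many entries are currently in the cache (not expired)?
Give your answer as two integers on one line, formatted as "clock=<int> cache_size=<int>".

Answer: clock=42 cache_size=1

Derivation:
Op 1: tick 4 -> clock=4.
Op 2: tick 1 -> clock=5.
Op 3: tick 2 -> clock=7.
Op 4: insert b.com -> 10.0.0.2 (expiry=7+13=20). clock=7
Op 5: insert b.com -> 10.0.0.2 (expiry=7+10=17). clock=7
Op 6: insert b.com -> 10.0.0.5 (expiry=7+6=13). clock=7
Op 7: tick 3 -> clock=10.
Op 8: tick 4 -> clock=14. purged={b.com}
Op 9: insert a.com -> 10.0.0.4 (expiry=14+1=15). clock=14
Op 10: tick 2 -> clock=16. purged={a.com}
Op 11: insert a.com -> 10.0.0.3 (expiry=16+3=19). clock=16
Op 12: tick 2 -> clock=18.
Op 13: tick 2 -> clock=20. purged={a.com}
Op 14: insert b.com -> 10.0.0.3 (expiry=20+3=23). clock=20
Op 15: tick 1 -> clock=21.
Op 16: tick 2 -> clock=23. purged={b.com}
Op 17: tick 1 -> clock=24.
Op 18: tick 4 -> clock=28.
Op 19: tick 1 -> clock=29.
Op 20: insert d.com -> 10.0.0.1 (expiry=29+3=32). clock=29
Op 21: tick 1 -> clock=30.
Op 22: tick 4 -> clock=34. purged={d.com}
Op 23: insert b.com -> 10.0.0.4 (expiry=34+9=43). clock=34
Op 24: insert c.com -> 10.0.0.2 (expiry=34+12=46). clock=34
Op 25: insert d.com -> 10.0.0.1 (expiry=34+1=35). clock=34
Op 26: insert d.com -> 10.0.0.3 (expiry=34+7=41). clock=34
Op 27: insert b.com -> 10.0.0.2 (expiry=34+7=41). clock=34
Op 28: tick 4 -> clock=38.
Op 29: insert c.com -> 10.0.0.5 (expiry=38+7=45). clock=38
Op 30: tick 4 -> clock=42. purged={b.com,d.com}
Final clock = 42
Final cache (unexpired): {c.com} -> size=1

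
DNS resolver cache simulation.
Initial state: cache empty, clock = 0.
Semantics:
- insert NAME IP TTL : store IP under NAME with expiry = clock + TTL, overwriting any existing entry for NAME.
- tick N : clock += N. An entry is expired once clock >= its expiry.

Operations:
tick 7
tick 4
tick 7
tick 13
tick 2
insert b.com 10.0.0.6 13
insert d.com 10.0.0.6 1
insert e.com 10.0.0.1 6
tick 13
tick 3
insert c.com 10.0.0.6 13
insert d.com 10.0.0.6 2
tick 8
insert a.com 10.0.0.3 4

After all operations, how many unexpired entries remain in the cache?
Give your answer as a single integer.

Answer: 2

Derivation:
Op 1: tick 7 -> clock=7.
Op 2: tick 4 -> clock=11.
Op 3: tick 7 -> clock=18.
Op 4: tick 13 -> clock=31.
Op 5: tick 2 -> clock=33.
Op 6: insert b.com -> 10.0.0.6 (expiry=33+13=46). clock=33
Op 7: insert d.com -> 10.0.0.6 (expiry=33+1=34). clock=33
Op 8: insert e.com -> 10.0.0.1 (expiry=33+6=39). clock=33
Op 9: tick 13 -> clock=46. purged={b.com,d.com,e.com}
Op 10: tick 3 -> clock=49.
Op 11: insert c.com -> 10.0.0.6 (expiry=49+13=62). clock=49
Op 12: insert d.com -> 10.0.0.6 (expiry=49+2=51). clock=49
Op 13: tick 8 -> clock=57. purged={d.com}
Op 14: insert a.com -> 10.0.0.3 (expiry=57+4=61). clock=57
Final cache (unexpired): {a.com,c.com} -> size=2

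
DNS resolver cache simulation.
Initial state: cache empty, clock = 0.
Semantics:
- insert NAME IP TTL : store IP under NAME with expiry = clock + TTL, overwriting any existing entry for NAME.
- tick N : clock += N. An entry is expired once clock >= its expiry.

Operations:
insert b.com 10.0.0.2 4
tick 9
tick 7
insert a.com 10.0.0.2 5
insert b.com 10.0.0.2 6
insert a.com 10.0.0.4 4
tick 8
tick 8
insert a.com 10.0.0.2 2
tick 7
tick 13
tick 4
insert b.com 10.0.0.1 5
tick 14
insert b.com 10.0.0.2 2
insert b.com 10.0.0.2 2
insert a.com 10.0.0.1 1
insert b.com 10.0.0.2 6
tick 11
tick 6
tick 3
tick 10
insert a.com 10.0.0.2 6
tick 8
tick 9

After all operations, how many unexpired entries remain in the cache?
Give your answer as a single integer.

Op 1: insert b.com -> 10.0.0.2 (expiry=0+4=4). clock=0
Op 2: tick 9 -> clock=9. purged={b.com}
Op 3: tick 7 -> clock=16.
Op 4: insert a.com -> 10.0.0.2 (expiry=16+5=21). clock=16
Op 5: insert b.com -> 10.0.0.2 (expiry=16+6=22). clock=16
Op 6: insert a.com -> 10.0.0.4 (expiry=16+4=20). clock=16
Op 7: tick 8 -> clock=24. purged={a.com,b.com}
Op 8: tick 8 -> clock=32.
Op 9: insert a.com -> 10.0.0.2 (expiry=32+2=34). clock=32
Op 10: tick 7 -> clock=39. purged={a.com}
Op 11: tick 13 -> clock=52.
Op 12: tick 4 -> clock=56.
Op 13: insert b.com -> 10.0.0.1 (expiry=56+5=61). clock=56
Op 14: tick 14 -> clock=70. purged={b.com}
Op 15: insert b.com -> 10.0.0.2 (expiry=70+2=72). clock=70
Op 16: insert b.com -> 10.0.0.2 (expiry=70+2=72). clock=70
Op 17: insert a.com -> 10.0.0.1 (expiry=70+1=71). clock=70
Op 18: insert b.com -> 10.0.0.2 (expiry=70+6=76). clock=70
Op 19: tick 11 -> clock=81. purged={a.com,b.com}
Op 20: tick 6 -> clock=87.
Op 21: tick 3 -> clock=90.
Op 22: tick 10 -> clock=100.
Op 23: insert a.com -> 10.0.0.2 (expiry=100+6=106). clock=100
Op 24: tick 8 -> clock=108. purged={a.com}
Op 25: tick 9 -> clock=117.
Final cache (unexpired): {} -> size=0

Answer: 0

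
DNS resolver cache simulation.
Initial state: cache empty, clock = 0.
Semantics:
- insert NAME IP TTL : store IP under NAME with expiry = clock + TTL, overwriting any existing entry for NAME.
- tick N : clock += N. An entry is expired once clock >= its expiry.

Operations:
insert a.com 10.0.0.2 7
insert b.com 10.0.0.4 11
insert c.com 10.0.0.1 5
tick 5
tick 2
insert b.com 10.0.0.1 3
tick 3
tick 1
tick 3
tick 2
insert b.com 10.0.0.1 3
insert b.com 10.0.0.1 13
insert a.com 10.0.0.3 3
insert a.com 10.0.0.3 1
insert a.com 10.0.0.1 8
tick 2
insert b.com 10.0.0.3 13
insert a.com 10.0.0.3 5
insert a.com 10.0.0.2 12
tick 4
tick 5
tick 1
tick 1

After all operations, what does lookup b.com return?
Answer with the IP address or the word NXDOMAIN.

Op 1: insert a.com -> 10.0.0.2 (expiry=0+7=7). clock=0
Op 2: insert b.com -> 10.0.0.4 (expiry=0+11=11). clock=0
Op 3: insert c.com -> 10.0.0.1 (expiry=0+5=5). clock=0
Op 4: tick 5 -> clock=5. purged={c.com}
Op 5: tick 2 -> clock=7. purged={a.com}
Op 6: insert b.com -> 10.0.0.1 (expiry=7+3=10). clock=7
Op 7: tick 3 -> clock=10. purged={b.com}
Op 8: tick 1 -> clock=11.
Op 9: tick 3 -> clock=14.
Op 10: tick 2 -> clock=16.
Op 11: insert b.com -> 10.0.0.1 (expiry=16+3=19). clock=16
Op 12: insert b.com -> 10.0.0.1 (expiry=16+13=29). clock=16
Op 13: insert a.com -> 10.0.0.3 (expiry=16+3=19). clock=16
Op 14: insert a.com -> 10.0.0.3 (expiry=16+1=17). clock=16
Op 15: insert a.com -> 10.0.0.1 (expiry=16+8=24). clock=16
Op 16: tick 2 -> clock=18.
Op 17: insert b.com -> 10.0.0.3 (expiry=18+13=31). clock=18
Op 18: insert a.com -> 10.0.0.3 (expiry=18+5=23). clock=18
Op 19: insert a.com -> 10.0.0.2 (expiry=18+12=30). clock=18
Op 20: tick 4 -> clock=22.
Op 21: tick 5 -> clock=27.
Op 22: tick 1 -> clock=28.
Op 23: tick 1 -> clock=29.
lookup b.com: present, ip=10.0.0.3 expiry=31 > clock=29

Answer: 10.0.0.3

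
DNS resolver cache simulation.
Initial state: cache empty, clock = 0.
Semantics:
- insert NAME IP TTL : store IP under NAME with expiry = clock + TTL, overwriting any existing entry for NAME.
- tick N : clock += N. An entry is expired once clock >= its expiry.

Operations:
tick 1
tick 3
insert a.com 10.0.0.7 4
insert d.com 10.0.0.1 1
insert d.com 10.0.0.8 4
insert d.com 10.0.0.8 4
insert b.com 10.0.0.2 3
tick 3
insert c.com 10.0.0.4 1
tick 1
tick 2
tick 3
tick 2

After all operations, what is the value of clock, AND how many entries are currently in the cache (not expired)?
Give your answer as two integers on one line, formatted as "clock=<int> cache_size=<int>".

Answer: clock=15 cache_size=0

Derivation:
Op 1: tick 1 -> clock=1.
Op 2: tick 3 -> clock=4.
Op 3: insert a.com -> 10.0.0.7 (expiry=4+4=8). clock=4
Op 4: insert d.com -> 10.0.0.1 (expiry=4+1=5). clock=4
Op 5: insert d.com -> 10.0.0.8 (expiry=4+4=8). clock=4
Op 6: insert d.com -> 10.0.0.8 (expiry=4+4=8). clock=4
Op 7: insert b.com -> 10.0.0.2 (expiry=4+3=7). clock=4
Op 8: tick 3 -> clock=7. purged={b.com}
Op 9: insert c.com -> 10.0.0.4 (expiry=7+1=8). clock=7
Op 10: tick 1 -> clock=8. purged={a.com,c.com,d.com}
Op 11: tick 2 -> clock=10.
Op 12: tick 3 -> clock=13.
Op 13: tick 2 -> clock=15.
Final clock = 15
Final cache (unexpired): {} -> size=0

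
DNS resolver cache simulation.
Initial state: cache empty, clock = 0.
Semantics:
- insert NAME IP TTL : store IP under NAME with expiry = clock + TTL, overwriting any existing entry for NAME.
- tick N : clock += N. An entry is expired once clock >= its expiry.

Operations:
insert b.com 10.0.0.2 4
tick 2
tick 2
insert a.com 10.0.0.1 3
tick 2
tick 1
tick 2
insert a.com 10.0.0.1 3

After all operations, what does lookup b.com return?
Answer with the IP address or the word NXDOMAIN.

Op 1: insert b.com -> 10.0.0.2 (expiry=0+4=4). clock=0
Op 2: tick 2 -> clock=2.
Op 3: tick 2 -> clock=4. purged={b.com}
Op 4: insert a.com -> 10.0.0.1 (expiry=4+3=7). clock=4
Op 5: tick 2 -> clock=6.
Op 6: tick 1 -> clock=7. purged={a.com}
Op 7: tick 2 -> clock=9.
Op 8: insert a.com -> 10.0.0.1 (expiry=9+3=12). clock=9
lookup b.com: not in cache (expired or never inserted)

Answer: NXDOMAIN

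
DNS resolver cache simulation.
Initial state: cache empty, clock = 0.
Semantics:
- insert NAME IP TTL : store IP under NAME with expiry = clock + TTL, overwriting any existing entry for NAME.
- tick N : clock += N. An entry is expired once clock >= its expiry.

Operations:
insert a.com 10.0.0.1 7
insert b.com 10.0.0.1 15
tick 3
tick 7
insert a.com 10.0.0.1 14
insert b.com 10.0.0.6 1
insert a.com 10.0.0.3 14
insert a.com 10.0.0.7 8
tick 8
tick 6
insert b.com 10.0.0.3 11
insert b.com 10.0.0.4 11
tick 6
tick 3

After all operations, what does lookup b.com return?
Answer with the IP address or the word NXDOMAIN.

Op 1: insert a.com -> 10.0.0.1 (expiry=0+7=7). clock=0
Op 2: insert b.com -> 10.0.0.1 (expiry=0+15=15). clock=0
Op 3: tick 3 -> clock=3.
Op 4: tick 7 -> clock=10. purged={a.com}
Op 5: insert a.com -> 10.0.0.1 (expiry=10+14=24). clock=10
Op 6: insert b.com -> 10.0.0.6 (expiry=10+1=11). clock=10
Op 7: insert a.com -> 10.0.0.3 (expiry=10+14=24). clock=10
Op 8: insert a.com -> 10.0.0.7 (expiry=10+8=18). clock=10
Op 9: tick 8 -> clock=18. purged={a.com,b.com}
Op 10: tick 6 -> clock=24.
Op 11: insert b.com -> 10.0.0.3 (expiry=24+11=35). clock=24
Op 12: insert b.com -> 10.0.0.4 (expiry=24+11=35). clock=24
Op 13: tick 6 -> clock=30.
Op 14: tick 3 -> clock=33.
lookup b.com: present, ip=10.0.0.4 expiry=35 > clock=33

Answer: 10.0.0.4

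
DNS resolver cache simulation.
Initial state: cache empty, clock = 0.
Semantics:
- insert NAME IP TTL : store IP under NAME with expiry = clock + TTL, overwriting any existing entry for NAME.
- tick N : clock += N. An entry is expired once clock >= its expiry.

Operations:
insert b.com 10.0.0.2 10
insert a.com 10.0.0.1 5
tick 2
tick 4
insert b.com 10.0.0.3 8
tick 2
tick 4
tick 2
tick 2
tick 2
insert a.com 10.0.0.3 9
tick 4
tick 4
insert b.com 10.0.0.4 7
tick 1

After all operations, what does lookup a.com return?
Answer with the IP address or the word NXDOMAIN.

Answer: NXDOMAIN

Derivation:
Op 1: insert b.com -> 10.0.0.2 (expiry=0+10=10). clock=0
Op 2: insert a.com -> 10.0.0.1 (expiry=0+5=5). clock=0
Op 3: tick 2 -> clock=2.
Op 4: tick 4 -> clock=6. purged={a.com}
Op 5: insert b.com -> 10.0.0.3 (expiry=6+8=14). clock=6
Op 6: tick 2 -> clock=8.
Op 7: tick 4 -> clock=12.
Op 8: tick 2 -> clock=14. purged={b.com}
Op 9: tick 2 -> clock=16.
Op 10: tick 2 -> clock=18.
Op 11: insert a.com -> 10.0.0.3 (expiry=18+9=27). clock=18
Op 12: tick 4 -> clock=22.
Op 13: tick 4 -> clock=26.
Op 14: insert b.com -> 10.0.0.4 (expiry=26+7=33). clock=26
Op 15: tick 1 -> clock=27. purged={a.com}
lookup a.com: not in cache (expired or never inserted)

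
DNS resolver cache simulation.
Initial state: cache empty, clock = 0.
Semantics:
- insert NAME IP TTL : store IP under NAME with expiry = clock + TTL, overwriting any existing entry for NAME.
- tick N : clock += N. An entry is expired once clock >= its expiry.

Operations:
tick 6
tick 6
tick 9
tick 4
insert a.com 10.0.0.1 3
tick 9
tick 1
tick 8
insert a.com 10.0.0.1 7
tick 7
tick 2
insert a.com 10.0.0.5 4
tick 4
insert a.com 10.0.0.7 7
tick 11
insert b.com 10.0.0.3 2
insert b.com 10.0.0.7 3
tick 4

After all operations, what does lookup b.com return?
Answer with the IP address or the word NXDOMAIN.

Op 1: tick 6 -> clock=6.
Op 2: tick 6 -> clock=12.
Op 3: tick 9 -> clock=21.
Op 4: tick 4 -> clock=25.
Op 5: insert a.com -> 10.0.0.1 (expiry=25+3=28). clock=25
Op 6: tick 9 -> clock=34. purged={a.com}
Op 7: tick 1 -> clock=35.
Op 8: tick 8 -> clock=43.
Op 9: insert a.com -> 10.0.0.1 (expiry=43+7=50). clock=43
Op 10: tick 7 -> clock=50. purged={a.com}
Op 11: tick 2 -> clock=52.
Op 12: insert a.com -> 10.0.0.5 (expiry=52+4=56). clock=52
Op 13: tick 4 -> clock=56. purged={a.com}
Op 14: insert a.com -> 10.0.0.7 (expiry=56+7=63). clock=56
Op 15: tick 11 -> clock=67. purged={a.com}
Op 16: insert b.com -> 10.0.0.3 (expiry=67+2=69). clock=67
Op 17: insert b.com -> 10.0.0.7 (expiry=67+3=70). clock=67
Op 18: tick 4 -> clock=71. purged={b.com}
lookup b.com: not in cache (expired or never inserted)

Answer: NXDOMAIN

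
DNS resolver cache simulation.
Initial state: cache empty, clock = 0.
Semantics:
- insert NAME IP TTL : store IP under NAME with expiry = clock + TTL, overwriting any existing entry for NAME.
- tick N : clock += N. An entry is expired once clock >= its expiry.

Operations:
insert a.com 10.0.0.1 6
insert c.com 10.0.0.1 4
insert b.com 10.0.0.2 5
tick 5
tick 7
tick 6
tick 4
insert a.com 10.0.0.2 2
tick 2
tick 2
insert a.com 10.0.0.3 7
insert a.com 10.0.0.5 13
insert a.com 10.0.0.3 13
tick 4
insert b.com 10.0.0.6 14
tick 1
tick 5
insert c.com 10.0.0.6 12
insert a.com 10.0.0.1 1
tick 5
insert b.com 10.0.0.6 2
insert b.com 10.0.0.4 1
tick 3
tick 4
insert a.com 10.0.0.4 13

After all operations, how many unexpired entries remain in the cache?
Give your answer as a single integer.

Answer: 1

Derivation:
Op 1: insert a.com -> 10.0.0.1 (expiry=0+6=6). clock=0
Op 2: insert c.com -> 10.0.0.1 (expiry=0+4=4). clock=0
Op 3: insert b.com -> 10.0.0.2 (expiry=0+5=5). clock=0
Op 4: tick 5 -> clock=5. purged={b.com,c.com}
Op 5: tick 7 -> clock=12. purged={a.com}
Op 6: tick 6 -> clock=18.
Op 7: tick 4 -> clock=22.
Op 8: insert a.com -> 10.0.0.2 (expiry=22+2=24). clock=22
Op 9: tick 2 -> clock=24. purged={a.com}
Op 10: tick 2 -> clock=26.
Op 11: insert a.com -> 10.0.0.3 (expiry=26+7=33). clock=26
Op 12: insert a.com -> 10.0.0.5 (expiry=26+13=39). clock=26
Op 13: insert a.com -> 10.0.0.3 (expiry=26+13=39). clock=26
Op 14: tick 4 -> clock=30.
Op 15: insert b.com -> 10.0.0.6 (expiry=30+14=44). clock=30
Op 16: tick 1 -> clock=31.
Op 17: tick 5 -> clock=36.
Op 18: insert c.com -> 10.0.0.6 (expiry=36+12=48). clock=36
Op 19: insert a.com -> 10.0.0.1 (expiry=36+1=37). clock=36
Op 20: tick 5 -> clock=41. purged={a.com}
Op 21: insert b.com -> 10.0.0.6 (expiry=41+2=43). clock=41
Op 22: insert b.com -> 10.0.0.4 (expiry=41+1=42). clock=41
Op 23: tick 3 -> clock=44. purged={b.com}
Op 24: tick 4 -> clock=48. purged={c.com}
Op 25: insert a.com -> 10.0.0.4 (expiry=48+13=61). clock=48
Final cache (unexpired): {a.com} -> size=1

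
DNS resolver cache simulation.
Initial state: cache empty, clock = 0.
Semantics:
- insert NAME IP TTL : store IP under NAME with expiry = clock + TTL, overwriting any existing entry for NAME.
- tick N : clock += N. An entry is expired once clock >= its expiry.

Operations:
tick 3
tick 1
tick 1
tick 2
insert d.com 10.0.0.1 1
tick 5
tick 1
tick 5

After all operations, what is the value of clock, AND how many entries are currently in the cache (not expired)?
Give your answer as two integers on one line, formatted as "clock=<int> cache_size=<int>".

Answer: clock=18 cache_size=0

Derivation:
Op 1: tick 3 -> clock=3.
Op 2: tick 1 -> clock=4.
Op 3: tick 1 -> clock=5.
Op 4: tick 2 -> clock=7.
Op 5: insert d.com -> 10.0.0.1 (expiry=7+1=8). clock=7
Op 6: tick 5 -> clock=12. purged={d.com}
Op 7: tick 1 -> clock=13.
Op 8: tick 5 -> clock=18.
Final clock = 18
Final cache (unexpired): {} -> size=0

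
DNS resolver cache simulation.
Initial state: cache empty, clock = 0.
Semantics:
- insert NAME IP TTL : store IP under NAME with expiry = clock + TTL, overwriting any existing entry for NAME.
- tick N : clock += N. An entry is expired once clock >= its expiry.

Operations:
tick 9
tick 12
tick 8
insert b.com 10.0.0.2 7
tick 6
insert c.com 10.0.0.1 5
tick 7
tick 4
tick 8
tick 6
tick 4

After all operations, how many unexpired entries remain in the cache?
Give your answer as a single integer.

Op 1: tick 9 -> clock=9.
Op 2: tick 12 -> clock=21.
Op 3: tick 8 -> clock=29.
Op 4: insert b.com -> 10.0.0.2 (expiry=29+7=36). clock=29
Op 5: tick 6 -> clock=35.
Op 6: insert c.com -> 10.0.0.1 (expiry=35+5=40). clock=35
Op 7: tick 7 -> clock=42. purged={b.com,c.com}
Op 8: tick 4 -> clock=46.
Op 9: tick 8 -> clock=54.
Op 10: tick 6 -> clock=60.
Op 11: tick 4 -> clock=64.
Final cache (unexpired): {} -> size=0

Answer: 0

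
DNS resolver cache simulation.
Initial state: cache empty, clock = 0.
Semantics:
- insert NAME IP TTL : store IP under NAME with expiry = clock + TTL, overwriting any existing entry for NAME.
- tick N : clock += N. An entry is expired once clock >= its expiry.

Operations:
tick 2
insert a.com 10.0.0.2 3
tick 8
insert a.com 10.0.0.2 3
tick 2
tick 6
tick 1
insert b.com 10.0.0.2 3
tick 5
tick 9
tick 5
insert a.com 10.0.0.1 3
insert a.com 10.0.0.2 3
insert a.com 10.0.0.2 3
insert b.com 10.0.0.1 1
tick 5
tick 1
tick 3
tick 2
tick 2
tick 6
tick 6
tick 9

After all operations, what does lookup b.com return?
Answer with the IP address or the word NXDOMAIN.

Op 1: tick 2 -> clock=2.
Op 2: insert a.com -> 10.0.0.2 (expiry=2+3=5). clock=2
Op 3: tick 8 -> clock=10. purged={a.com}
Op 4: insert a.com -> 10.0.0.2 (expiry=10+3=13). clock=10
Op 5: tick 2 -> clock=12.
Op 6: tick 6 -> clock=18. purged={a.com}
Op 7: tick 1 -> clock=19.
Op 8: insert b.com -> 10.0.0.2 (expiry=19+3=22). clock=19
Op 9: tick 5 -> clock=24. purged={b.com}
Op 10: tick 9 -> clock=33.
Op 11: tick 5 -> clock=38.
Op 12: insert a.com -> 10.0.0.1 (expiry=38+3=41). clock=38
Op 13: insert a.com -> 10.0.0.2 (expiry=38+3=41). clock=38
Op 14: insert a.com -> 10.0.0.2 (expiry=38+3=41). clock=38
Op 15: insert b.com -> 10.0.0.1 (expiry=38+1=39). clock=38
Op 16: tick 5 -> clock=43. purged={a.com,b.com}
Op 17: tick 1 -> clock=44.
Op 18: tick 3 -> clock=47.
Op 19: tick 2 -> clock=49.
Op 20: tick 2 -> clock=51.
Op 21: tick 6 -> clock=57.
Op 22: tick 6 -> clock=63.
Op 23: tick 9 -> clock=72.
lookup b.com: not in cache (expired or never inserted)

Answer: NXDOMAIN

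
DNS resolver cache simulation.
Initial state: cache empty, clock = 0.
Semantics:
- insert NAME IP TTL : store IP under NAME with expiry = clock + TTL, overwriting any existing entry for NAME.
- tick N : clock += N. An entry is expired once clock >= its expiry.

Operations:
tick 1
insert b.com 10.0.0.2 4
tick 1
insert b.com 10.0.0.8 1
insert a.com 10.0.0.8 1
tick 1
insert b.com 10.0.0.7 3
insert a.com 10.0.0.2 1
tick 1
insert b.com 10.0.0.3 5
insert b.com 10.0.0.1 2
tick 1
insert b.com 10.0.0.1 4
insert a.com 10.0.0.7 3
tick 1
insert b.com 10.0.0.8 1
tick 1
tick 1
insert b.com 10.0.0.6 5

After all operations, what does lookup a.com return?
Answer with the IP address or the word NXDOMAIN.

Op 1: tick 1 -> clock=1.
Op 2: insert b.com -> 10.0.0.2 (expiry=1+4=5). clock=1
Op 3: tick 1 -> clock=2.
Op 4: insert b.com -> 10.0.0.8 (expiry=2+1=3). clock=2
Op 5: insert a.com -> 10.0.0.8 (expiry=2+1=3). clock=2
Op 6: tick 1 -> clock=3. purged={a.com,b.com}
Op 7: insert b.com -> 10.0.0.7 (expiry=3+3=6). clock=3
Op 8: insert a.com -> 10.0.0.2 (expiry=3+1=4). clock=3
Op 9: tick 1 -> clock=4. purged={a.com}
Op 10: insert b.com -> 10.0.0.3 (expiry=4+5=9). clock=4
Op 11: insert b.com -> 10.0.0.1 (expiry=4+2=6). clock=4
Op 12: tick 1 -> clock=5.
Op 13: insert b.com -> 10.0.0.1 (expiry=5+4=9). clock=5
Op 14: insert a.com -> 10.0.0.7 (expiry=5+3=8). clock=5
Op 15: tick 1 -> clock=6.
Op 16: insert b.com -> 10.0.0.8 (expiry=6+1=7). clock=6
Op 17: tick 1 -> clock=7. purged={b.com}
Op 18: tick 1 -> clock=8. purged={a.com}
Op 19: insert b.com -> 10.0.0.6 (expiry=8+5=13). clock=8
lookup a.com: not in cache (expired or never inserted)

Answer: NXDOMAIN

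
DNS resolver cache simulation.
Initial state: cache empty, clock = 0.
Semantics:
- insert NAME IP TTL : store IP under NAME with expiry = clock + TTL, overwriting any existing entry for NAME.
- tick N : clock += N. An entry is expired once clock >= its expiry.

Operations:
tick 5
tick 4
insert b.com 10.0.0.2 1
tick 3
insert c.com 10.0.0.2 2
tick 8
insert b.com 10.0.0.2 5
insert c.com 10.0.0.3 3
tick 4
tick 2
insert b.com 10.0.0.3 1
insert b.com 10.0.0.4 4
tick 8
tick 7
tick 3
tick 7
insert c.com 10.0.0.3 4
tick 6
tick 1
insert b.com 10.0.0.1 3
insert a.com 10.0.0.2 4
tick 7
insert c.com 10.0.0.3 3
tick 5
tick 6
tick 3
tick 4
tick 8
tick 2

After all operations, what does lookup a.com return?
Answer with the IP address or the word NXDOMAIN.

Answer: NXDOMAIN

Derivation:
Op 1: tick 5 -> clock=5.
Op 2: tick 4 -> clock=9.
Op 3: insert b.com -> 10.0.0.2 (expiry=9+1=10). clock=9
Op 4: tick 3 -> clock=12. purged={b.com}
Op 5: insert c.com -> 10.0.0.2 (expiry=12+2=14). clock=12
Op 6: tick 8 -> clock=20. purged={c.com}
Op 7: insert b.com -> 10.0.0.2 (expiry=20+5=25). clock=20
Op 8: insert c.com -> 10.0.0.3 (expiry=20+3=23). clock=20
Op 9: tick 4 -> clock=24. purged={c.com}
Op 10: tick 2 -> clock=26. purged={b.com}
Op 11: insert b.com -> 10.0.0.3 (expiry=26+1=27). clock=26
Op 12: insert b.com -> 10.0.0.4 (expiry=26+4=30). clock=26
Op 13: tick 8 -> clock=34. purged={b.com}
Op 14: tick 7 -> clock=41.
Op 15: tick 3 -> clock=44.
Op 16: tick 7 -> clock=51.
Op 17: insert c.com -> 10.0.0.3 (expiry=51+4=55). clock=51
Op 18: tick 6 -> clock=57. purged={c.com}
Op 19: tick 1 -> clock=58.
Op 20: insert b.com -> 10.0.0.1 (expiry=58+3=61). clock=58
Op 21: insert a.com -> 10.0.0.2 (expiry=58+4=62). clock=58
Op 22: tick 7 -> clock=65. purged={a.com,b.com}
Op 23: insert c.com -> 10.0.0.3 (expiry=65+3=68). clock=65
Op 24: tick 5 -> clock=70. purged={c.com}
Op 25: tick 6 -> clock=76.
Op 26: tick 3 -> clock=79.
Op 27: tick 4 -> clock=83.
Op 28: tick 8 -> clock=91.
Op 29: tick 2 -> clock=93.
lookup a.com: not in cache (expired or never inserted)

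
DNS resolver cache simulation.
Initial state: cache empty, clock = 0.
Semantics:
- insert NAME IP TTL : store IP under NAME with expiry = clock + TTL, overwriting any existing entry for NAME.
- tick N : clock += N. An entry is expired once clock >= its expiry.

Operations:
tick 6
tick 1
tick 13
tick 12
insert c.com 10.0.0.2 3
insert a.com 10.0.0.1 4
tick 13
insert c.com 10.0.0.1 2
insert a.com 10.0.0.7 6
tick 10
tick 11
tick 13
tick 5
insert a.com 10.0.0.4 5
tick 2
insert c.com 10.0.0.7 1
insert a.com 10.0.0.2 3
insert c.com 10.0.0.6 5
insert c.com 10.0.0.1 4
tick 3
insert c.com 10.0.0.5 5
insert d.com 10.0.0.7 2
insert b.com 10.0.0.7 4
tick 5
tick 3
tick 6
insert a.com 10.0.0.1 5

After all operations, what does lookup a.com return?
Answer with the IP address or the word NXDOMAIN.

Answer: 10.0.0.1

Derivation:
Op 1: tick 6 -> clock=6.
Op 2: tick 1 -> clock=7.
Op 3: tick 13 -> clock=20.
Op 4: tick 12 -> clock=32.
Op 5: insert c.com -> 10.0.0.2 (expiry=32+3=35). clock=32
Op 6: insert a.com -> 10.0.0.1 (expiry=32+4=36). clock=32
Op 7: tick 13 -> clock=45. purged={a.com,c.com}
Op 8: insert c.com -> 10.0.0.1 (expiry=45+2=47). clock=45
Op 9: insert a.com -> 10.0.0.7 (expiry=45+6=51). clock=45
Op 10: tick 10 -> clock=55. purged={a.com,c.com}
Op 11: tick 11 -> clock=66.
Op 12: tick 13 -> clock=79.
Op 13: tick 5 -> clock=84.
Op 14: insert a.com -> 10.0.0.4 (expiry=84+5=89). clock=84
Op 15: tick 2 -> clock=86.
Op 16: insert c.com -> 10.0.0.7 (expiry=86+1=87). clock=86
Op 17: insert a.com -> 10.0.0.2 (expiry=86+3=89). clock=86
Op 18: insert c.com -> 10.0.0.6 (expiry=86+5=91). clock=86
Op 19: insert c.com -> 10.0.0.1 (expiry=86+4=90). clock=86
Op 20: tick 3 -> clock=89. purged={a.com}
Op 21: insert c.com -> 10.0.0.5 (expiry=89+5=94). clock=89
Op 22: insert d.com -> 10.0.0.7 (expiry=89+2=91). clock=89
Op 23: insert b.com -> 10.0.0.7 (expiry=89+4=93). clock=89
Op 24: tick 5 -> clock=94. purged={b.com,c.com,d.com}
Op 25: tick 3 -> clock=97.
Op 26: tick 6 -> clock=103.
Op 27: insert a.com -> 10.0.0.1 (expiry=103+5=108). clock=103
lookup a.com: present, ip=10.0.0.1 expiry=108 > clock=103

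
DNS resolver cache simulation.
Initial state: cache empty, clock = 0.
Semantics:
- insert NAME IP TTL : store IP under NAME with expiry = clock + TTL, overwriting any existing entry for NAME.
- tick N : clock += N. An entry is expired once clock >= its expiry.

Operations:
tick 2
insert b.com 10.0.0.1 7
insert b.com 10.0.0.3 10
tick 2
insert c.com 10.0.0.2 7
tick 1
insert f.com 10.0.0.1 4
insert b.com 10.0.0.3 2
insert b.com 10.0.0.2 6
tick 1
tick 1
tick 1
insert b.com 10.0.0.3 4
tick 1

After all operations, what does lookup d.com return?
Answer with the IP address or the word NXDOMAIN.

Answer: NXDOMAIN

Derivation:
Op 1: tick 2 -> clock=2.
Op 2: insert b.com -> 10.0.0.1 (expiry=2+7=9). clock=2
Op 3: insert b.com -> 10.0.0.3 (expiry=2+10=12). clock=2
Op 4: tick 2 -> clock=4.
Op 5: insert c.com -> 10.0.0.2 (expiry=4+7=11). clock=4
Op 6: tick 1 -> clock=5.
Op 7: insert f.com -> 10.0.0.1 (expiry=5+4=9). clock=5
Op 8: insert b.com -> 10.0.0.3 (expiry=5+2=7). clock=5
Op 9: insert b.com -> 10.0.0.2 (expiry=5+6=11). clock=5
Op 10: tick 1 -> clock=6.
Op 11: tick 1 -> clock=7.
Op 12: tick 1 -> clock=8.
Op 13: insert b.com -> 10.0.0.3 (expiry=8+4=12). clock=8
Op 14: tick 1 -> clock=9. purged={f.com}
lookup d.com: not in cache (expired or never inserted)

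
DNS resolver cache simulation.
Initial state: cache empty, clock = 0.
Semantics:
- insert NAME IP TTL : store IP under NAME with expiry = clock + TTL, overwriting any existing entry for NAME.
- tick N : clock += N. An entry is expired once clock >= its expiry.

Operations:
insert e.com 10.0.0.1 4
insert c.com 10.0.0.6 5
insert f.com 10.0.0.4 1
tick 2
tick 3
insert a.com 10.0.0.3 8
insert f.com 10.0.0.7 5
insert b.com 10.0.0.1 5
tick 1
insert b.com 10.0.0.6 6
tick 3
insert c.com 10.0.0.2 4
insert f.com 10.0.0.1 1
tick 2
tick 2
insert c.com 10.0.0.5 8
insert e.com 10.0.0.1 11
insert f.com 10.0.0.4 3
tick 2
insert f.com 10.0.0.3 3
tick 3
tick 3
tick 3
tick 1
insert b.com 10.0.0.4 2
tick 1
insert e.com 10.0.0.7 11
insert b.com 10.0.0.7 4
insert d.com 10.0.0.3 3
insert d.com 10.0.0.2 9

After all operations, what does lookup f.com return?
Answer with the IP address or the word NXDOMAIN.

Op 1: insert e.com -> 10.0.0.1 (expiry=0+4=4). clock=0
Op 2: insert c.com -> 10.0.0.6 (expiry=0+5=5). clock=0
Op 3: insert f.com -> 10.0.0.4 (expiry=0+1=1). clock=0
Op 4: tick 2 -> clock=2. purged={f.com}
Op 5: tick 3 -> clock=5. purged={c.com,e.com}
Op 6: insert a.com -> 10.0.0.3 (expiry=5+8=13). clock=5
Op 7: insert f.com -> 10.0.0.7 (expiry=5+5=10). clock=5
Op 8: insert b.com -> 10.0.0.1 (expiry=5+5=10). clock=5
Op 9: tick 1 -> clock=6.
Op 10: insert b.com -> 10.0.0.6 (expiry=6+6=12). clock=6
Op 11: tick 3 -> clock=9.
Op 12: insert c.com -> 10.0.0.2 (expiry=9+4=13). clock=9
Op 13: insert f.com -> 10.0.0.1 (expiry=9+1=10). clock=9
Op 14: tick 2 -> clock=11. purged={f.com}
Op 15: tick 2 -> clock=13. purged={a.com,b.com,c.com}
Op 16: insert c.com -> 10.0.0.5 (expiry=13+8=21). clock=13
Op 17: insert e.com -> 10.0.0.1 (expiry=13+11=24). clock=13
Op 18: insert f.com -> 10.0.0.4 (expiry=13+3=16). clock=13
Op 19: tick 2 -> clock=15.
Op 20: insert f.com -> 10.0.0.3 (expiry=15+3=18). clock=15
Op 21: tick 3 -> clock=18. purged={f.com}
Op 22: tick 3 -> clock=21. purged={c.com}
Op 23: tick 3 -> clock=24. purged={e.com}
Op 24: tick 1 -> clock=25.
Op 25: insert b.com -> 10.0.0.4 (expiry=25+2=27). clock=25
Op 26: tick 1 -> clock=26.
Op 27: insert e.com -> 10.0.0.7 (expiry=26+11=37). clock=26
Op 28: insert b.com -> 10.0.0.7 (expiry=26+4=30). clock=26
Op 29: insert d.com -> 10.0.0.3 (expiry=26+3=29). clock=26
Op 30: insert d.com -> 10.0.0.2 (expiry=26+9=35). clock=26
lookup f.com: not in cache (expired or never inserted)

Answer: NXDOMAIN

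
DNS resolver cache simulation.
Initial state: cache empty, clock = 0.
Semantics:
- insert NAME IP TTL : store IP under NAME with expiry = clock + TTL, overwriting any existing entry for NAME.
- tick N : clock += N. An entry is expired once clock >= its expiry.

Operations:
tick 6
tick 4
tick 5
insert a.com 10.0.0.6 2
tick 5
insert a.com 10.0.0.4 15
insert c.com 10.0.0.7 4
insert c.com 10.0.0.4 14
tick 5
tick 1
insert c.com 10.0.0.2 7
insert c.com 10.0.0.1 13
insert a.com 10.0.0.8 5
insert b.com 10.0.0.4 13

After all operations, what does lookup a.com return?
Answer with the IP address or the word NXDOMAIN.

Op 1: tick 6 -> clock=6.
Op 2: tick 4 -> clock=10.
Op 3: tick 5 -> clock=15.
Op 4: insert a.com -> 10.0.0.6 (expiry=15+2=17). clock=15
Op 5: tick 5 -> clock=20. purged={a.com}
Op 6: insert a.com -> 10.0.0.4 (expiry=20+15=35). clock=20
Op 7: insert c.com -> 10.0.0.7 (expiry=20+4=24). clock=20
Op 8: insert c.com -> 10.0.0.4 (expiry=20+14=34). clock=20
Op 9: tick 5 -> clock=25.
Op 10: tick 1 -> clock=26.
Op 11: insert c.com -> 10.0.0.2 (expiry=26+7=33). clock=26
Op 12: insert c.com -> 10.0.0.1 (expiry=26+13=39). clock=26
Op 13: insert a.com -> 10.0.0.8 (expiry=26+5=31). clock=26
Op 14: insert b.com -> 10.0.0.4 (expiry=26+13=39). clock=26
lookup a.com: present, ip=10.0.0.8 expiry=31 > clock=26

Answer: 10.0.0.8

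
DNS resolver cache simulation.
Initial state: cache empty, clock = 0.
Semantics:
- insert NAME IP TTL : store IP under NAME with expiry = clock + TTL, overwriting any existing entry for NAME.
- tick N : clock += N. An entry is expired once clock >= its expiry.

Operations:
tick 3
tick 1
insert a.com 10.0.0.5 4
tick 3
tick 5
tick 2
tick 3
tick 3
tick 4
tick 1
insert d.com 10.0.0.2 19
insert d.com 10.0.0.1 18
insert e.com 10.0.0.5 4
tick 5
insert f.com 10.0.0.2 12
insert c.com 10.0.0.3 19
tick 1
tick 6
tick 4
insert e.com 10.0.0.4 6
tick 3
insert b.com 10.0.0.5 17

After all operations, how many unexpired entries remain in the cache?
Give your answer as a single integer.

Answer: 3

Derivation:
Op 1: tick 3 -> clock=3.
Op 2: tick 1 -> clock=4.
Op 3: insert a.com -> 10.0.0.5 (expiry=4+4=8). clock=4
Op 4: tick 3 -> clock=7.
Op 5: tick 5 -> clock=12. purged={a.com}
Op 6: tick 2 -> clock=14.
Op 7: tick 3 -> clock=17.
Op 8: tick 3 -> clock=20.
Op 9: tick 4 -> clock=24.
Op 10: tick 1 -> clock=25.
Op 11: insert d.com -> 10.0.0.2 (expiry=25+19=44). clock=25
Op 12: insert d.com -> 10.0.0.1 (expiry=25+18=43). clock=25
Op 13: insert e.com -> 10.0.0.5 (expiry=25+4=29). clock=25
Op 14: tick 5 -> clock=30. purged={e.com}
Op 15: insert f.com -> 10.0.0.2 (expiry=30+12=42). clock=30
Op 16: insert c.com -> 10.0.0.3 (expiry=30+19=49). clock=30
Op 17: tick 1 -> clock=31.
Op 18: tick 6 -> clock=37.
Op 19: tick 4 -> clock=41.
Op 20: insert e.com -> 10.0.0.4 (expiry=41+6=47). clock=41
Op 21: tick 3 -> clock=44. purged={d.com,f.com}
Op 22: insert b.com -> 10.0.0.5 (expiry=44+17=61). clock=44
Final cache (unexpired): {b.com,c.com,e.com} -> size=3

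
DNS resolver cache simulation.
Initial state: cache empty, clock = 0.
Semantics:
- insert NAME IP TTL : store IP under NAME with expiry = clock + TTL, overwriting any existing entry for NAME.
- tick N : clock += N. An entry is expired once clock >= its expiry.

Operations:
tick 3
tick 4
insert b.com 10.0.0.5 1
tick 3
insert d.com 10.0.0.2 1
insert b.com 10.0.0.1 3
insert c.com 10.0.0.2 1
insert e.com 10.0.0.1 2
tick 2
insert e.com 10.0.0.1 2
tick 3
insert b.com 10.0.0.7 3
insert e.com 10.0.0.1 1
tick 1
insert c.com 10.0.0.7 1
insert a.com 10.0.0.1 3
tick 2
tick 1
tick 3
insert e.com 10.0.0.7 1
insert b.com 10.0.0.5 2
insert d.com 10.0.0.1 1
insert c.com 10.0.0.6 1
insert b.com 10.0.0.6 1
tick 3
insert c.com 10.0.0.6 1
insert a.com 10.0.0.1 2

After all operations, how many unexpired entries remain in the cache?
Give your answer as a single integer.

Answer: 2

Derivation:
Op 1: tick 3 -> clock=3.
Op 2: tick 4 -> clock=7.
Op 3: insert b.com -> 10.0.0.5 (expiry=7+1=8). clock=7
Op 4: tick 3 -> clock=10. purged={b.com}
Op 5: insert d.com -> 10.0.0.2 (expiry=10+1=11). clock=10
Op 6: insert b.com -> 10.0.0.1 (expiry=10+3=13). clock=10
Op 7: insert c.com -> 10.0.0.2 (expiry=10+1=11). clock=10
Op 8: insert e.com -> 10.0.0.1 (expiry=10+2=12). clock=10
Op 9: tick 2 -> clock=12. purged={c.com,d.com,e.com}
Op 10: insert e.com -> 10.0.0.1 (expiry=12+2=14). clock=12
Op 11: tick 3 -> clock=15. purged={b.com,e.com}
Op 12: insert b.com -> 10.0.0.7 (expiry=15+3=18). clock=15
Op 13: insert e.com -> 10.0.0.1 (expiry=15+1=16). clock=15
Op 14: tick 1 -> clock=16. purged={e.com}
Op 15: insert c.com -> 10.0.0.7 (expiry=16+1=17). clock=16
Op 16: insert a.com -> 10.0.0.1 (expiry=16+3=19). clock=16
Op 17: tick 2 -> clock=18. purged={b.com,c.com}
Op 18: tick 1 -> clock=19. purged={a.com}
Op 19: tick 3 -> clock=22.
Op 20: insert e.com -> 10.0.0.7 (expiry=22+1=23). clock=22
Op 21: insert b.com -> 10.0.0.5 (expiry=22+2=24). clock=22
Op 22: insert d.com -> 10.0.0.1 (expiry=22+1=23). clock=22
Op 23: insert c.com -> 10.0.0.6 (expiry=22+1=23). clock=22
Op 24: insert b.com -> 10.0.0.6 (expiry=22+1=23). clock=22
Op 25: tick 3 -> clock=25. purged={b.com,c.com,d.com,e.com}
Op 26: insert c.com -> 10.0.0.6 (expiry=25+1=26). clock=25
Op 27: insert a.com -> 10.0.0.1 (expiry=25+2=27). clock=25
Final cache (unexpired): {a.com,c.com} -> size=2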